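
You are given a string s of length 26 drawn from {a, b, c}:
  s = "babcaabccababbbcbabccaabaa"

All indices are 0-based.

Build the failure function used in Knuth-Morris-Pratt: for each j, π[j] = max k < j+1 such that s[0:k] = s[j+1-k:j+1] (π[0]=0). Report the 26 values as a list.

π[0] = 0
j=1 s[j]='a': π[1]=0 (border '')
j=2 s[j]='b': π[2]=1 (border 'b')
j=3 s[j]='c': k: 1→0; π[3]=0 (border '')
j=4 s[j]='a': π[4]=0 (border '')
j=5 s[j]='a': π[5]=0 (border '')
j=6 s[j]='b': π[6]=1 (border 'b')
j=7 s[j]='c': k: 1→0; π[7]=0 (border '')
j=8 s[j]='c': π[8]=0 (border '')
j=9 s[j]='a': π[9]=0 (border '')
j=10 s[j]='b': π[10]=1 (border 'b')
j=11 s[j]='a': π[11]=2 (border 'ba')
j=12 s[j]='b': π[12]=3 (border 'bab')
j=13 s[j]='b': k: 3→1→0; π[13]=1 (border 'b')
j=14 s[j]='b': k: 1→0; π[14]=1 (border 'b')
j=15 s[j]='c': k: 1→0; π[15]=0 (border '')
j=16 s[j]='b': π[16]=1 (border 'b')
j=17 s[j]='a': π[17]=2 (border 'ba')
j=18 s[j]='b': π[18]=3 (border 'bab')
j=19 s[j]='c': π[19]=4 (border 'babc')
j=20 s[j]='c': k: 4→0; π[20]=0 (border '')
j=21 s[j]='a': π[21]=0 (border '')
j=22 s[j]='a': π[22]=0 (border '')
j=23 s[j]='b': π[23]=1 (border 'b')
j=24 s[j]='a': π[24]=2 (border 'ba')
j=25 s[j]='a': k: 2→0; π[25]=0 (border '')

[0, 0, 1, 0, 0, 0, 1, 0, 0, 0, 1, 2, 3, 1, 1, 0, 1, 2, 3, 4, 0, 0, 0, 1, 2, 0]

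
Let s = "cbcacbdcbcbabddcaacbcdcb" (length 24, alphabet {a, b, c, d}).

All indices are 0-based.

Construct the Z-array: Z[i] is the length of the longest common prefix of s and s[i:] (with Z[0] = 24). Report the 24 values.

[24, 0, 1, 0, 2, 0, 0, 3, 0, 2, 0, 0, 0, 0, 0, 1, 0, 0, 3, 0, 1, 0, 2, 0]

Z[0]=24
i=1: i≥r, start 0; Z[1]=0
i=2: i≥r, start 0; Z[2]=1 grow→box=[2,3)
i=3: i≥r, start 0; Z[3]=0
i=4: i≥r, start 0; Z[4]=2 grow→box=[4,6)
i=5: min(r-i=1, Z[1]=0)=0; Z[5]=0
i=6: i≥r, start 0; Z[6]=0
i=7: i≥r, start 0; Z[7]=3 grow→box=[7,10)
i=8: min(r-i=2, Z[1]=0)=0; Z[8]=0
i=9: min(r-i=1, Z[2]=1)=1; Z[9]=2 grow→box=[9,11)
i=10: min(r-i=1, Z[1]=0)=0; Z[10]=0
i=11: i≥r, start 0; Z[11]=0
i=12: i≥r, start 0; Z[12]=0
i=13: i≥r, start 0; Z[13]=0
i=14: i≥r, start 0; Z[14]=0
i=15: i≥r, start 0; Z[15]=1 grow→box=[15,16)
i=16: i≥r, start 0; Z[16]=0
i=17: i≥r, start 0; Z[17]=0
i=18: i≥r, start 0; Z[18]=3 grow→box=[18,21)
i=19: min(r-i=2, Z[1]=0)=0; Z[19]=0
i=20: min(r-i=1, Z[2]=1)=1; Z[20]=1
i=21: i≥r, start 0; Z[21]=0
i=22: i≥r, start 0; Z[22]=2 grow→box=[22,24)
i=23: min(r-i=1, Z[1]=0)=0; Z[23]=0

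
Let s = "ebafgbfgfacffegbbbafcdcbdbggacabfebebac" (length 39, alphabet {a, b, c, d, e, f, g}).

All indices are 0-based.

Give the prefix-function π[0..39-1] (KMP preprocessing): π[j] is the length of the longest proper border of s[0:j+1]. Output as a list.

[0, 0, 0, 0, 0, 0, 0, 0, 0, 0, 0, 0, 0, 1, 0, 0, 0, 0, 0, 0, 0, 0, 0, 0, 0, 0, 0, 0, 0, 0, 0, 0, 0, 1, 2, 1, 2, 3, 0]

π[0] = 0
j=1 s[j]='b': π[1]=0 (border '')
j=2 s[j]='a': π[2]=0 (border '')
j=3 s[j]='f': π[3]=0 (border '')
j=4 s[j]='g': π[4]=0 (border '')
j=5 s[j]='b': π[5]=0 (border '')
j=6 s[j]='f': π[6]=0 (border '')
j=7 s[j]='g': π[7]=0 (border '')
j=8 s[j]='f': π[8]=0 (border '')
j=9 s[j]='a': π[9]=0 (border '')
j=10 s[j]='c': π[10]=0 (border '')
j=11 s[j]='f': π[11]=0 (border '')
j=12 s[j]='f': π[12]=0 (border '')
j=13 s[j]='e': π[13]=1 (border 'e')
j=14 s[j]='g': k: 1→0; π[14]=0 (border '')
j=15 s[j]='b': π[15]=0 (border '')
j=16 s[j]='b': π[16]=0 (border '')
j=17 s[j]='b': π[17]=0 (border '')
j=18 s[j]='a': π[18]=0 (border '')
j=19 s[j]='f': π[19]=0 (border '')
j=20 s[j]='c': π[20]=0 (border '')
j=21 s[j]='d': π[21]=0 (border '')
j=22 s[j]='c': π[22]=0 (border '')
j=23 s[j]='b': π[23]=0 (border '')
j=24 s[j]='d': π[24]=0 (border '')
j=25 s[j]='b': π[25]=0 (border '')
j=26 s[j]='g': π[26]=0 (border '')
j=27 s[j]='g': π[27]=0 (border '')
j=28 s[j]='a': π[28]=0 (border '')
j=29 s[j]='c': π[29]=0 (border '')
j=30 s[j]='a': π[30]=0 (border '')
j=31 s[j]='b': π[31]=0 (border '')
j=32 s[j]='f': π[32]=0 (border '')
j=33 s[j]='e': π[33]=1 (border 'e')
j=34 s[j]='b': π[34]=2 (border 'eb')
j=35 s[j]='e': k: 2→0; π[35]=1 (border 'e')
j=36 s[j]='b': π[36]=2 (border 'eb')
j=37 s[j]='a': π[37]=3 (border 'eba')
j=38 s[j]='c': k: 3→0; π[38]=0 (border '')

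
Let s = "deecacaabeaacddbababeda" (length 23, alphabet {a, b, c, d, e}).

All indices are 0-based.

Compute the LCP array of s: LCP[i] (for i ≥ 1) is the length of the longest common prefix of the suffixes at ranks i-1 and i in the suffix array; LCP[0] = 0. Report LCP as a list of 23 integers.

rank→(start, suffix):
  0 → (22, 'a')
  1 → (6, 'aabeaacddbababeda')
  2 → (10, 'aacddbababeda')
  3 → (16, 'ababeda')
  4 → (7, 'abeaacddbababeda')
  5 → (18, 'abeda')
  6 → (4, 'acaabeaacddbababeda')
  7 → (11, 'acddbababeda')
  8 → (15, 'bababeda')
  9 → (17, 'babeda')
  10 → (8, 'beaacddbababeda')
  11 → (19, 'beda')
  12 → (5, 'caabeaacddbababeda')
  13 → (3, 'cacaabeaacddbababeda')
  14 → (12, 'cddbababeda')
  15 → (21, 'da')
  16 → (14, 'dbababeda')
  17 → (13, 'ddbababeda')
  18 → (0, 'deecacaabeaacddbababeda')
  19 → (9, 'eaacddbababeda')
  20 → (2, 'ecacaabeaacddbababeda')
  21 → (20, 'eda')
  22 → (1, 'eecacaabeaacddbababeda')

SA = [22, 6, 10, 16, 7, 18, 4, 11, 15, 17, 8, 19, 5, 3, 12, 21, 14, 13, 0, 9, 2, 20, 1]
i: (SA[i-1],SA[i]) lcp shared
  1: (22,6) 1 'a'
  2: (6,10) 2 'aa'
  3: (10,16) 1 'a'
  4: (16,7) 2 'ab'
  5: (7,18) 3 'abe'
  6: (18,4) 1 'a'
  7: (4,11) 2 'ac'
  8: (11,15) 0 ''
  9: (15,17) 3 'bab'
  10: (17,8) 1 'b'
  11: (8,19) 2 'be'
  12: (19,5) 0 ''
  13: (5,3) 2 'ca'
  14: (3,12) 1 'c'
  15: (12,21) 0 ''
  16: (21,14) 1 'd'
  17: (14,13) 1 'd'
  18: (13,0) 1 'd'
  19: (0,9) 0 ''
  20: (9,2) 1 'e'
  21: (2,20) 1 'e'
  22: (20,1) 1 'e'

[0, 1, 2, 1, 2, 3, 1, 2, 0, 3, 1, 2, 0, 2, 1, 0, 1, 1, 1, 0, 1, 1, 1]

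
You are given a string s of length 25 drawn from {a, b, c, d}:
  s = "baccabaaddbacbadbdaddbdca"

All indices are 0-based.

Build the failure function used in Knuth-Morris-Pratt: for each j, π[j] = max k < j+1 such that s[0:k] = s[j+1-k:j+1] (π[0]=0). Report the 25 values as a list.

[0, 0, 0, 0, 0, 1, 2, 0, 0, 0, 1, 2, 3, 1, 2, 0, 1, 0, 0, 0, 0, 1, 0, 0, 0]

π[0] = 0
j=1 s[j]='a': π[1]=0 (border '')
j=2 s[j]='c': π[2]=0 (border '')
j=3 s[j]='c': π[3]=0 (border '')
j=4 s[j]='a': π[4]=0 (border '')
j=5 s[j]='b': π[5]=1 (border 'b')
j=6 s[j]='a': π[6]=2 (border 'ba')
j=7 s[j]='a': k: 2→0; π[7]=0 (border '')
j=8 s[j]='d': π[8]=0 (border '')
j=9 s[j]='d': π[9]=0 (border '')
j=10 s[j]='b': π[10]=1 (border 'b')
j=11 s[j]='a': π[11]=2 (border 'ba')
j=12 s[j]='c': π[12]=3 (border 'bac')
j=13 s[j]='b': k: 3→0; π[13]=1 (border 'b')
j=14 s[j]='a': π[14]=2 (border 'ba')
j=15 s[j]='d': k: 2→0; π[15]=0 (border '')
j=16 s[j]='b': π[16]=1 (border 'b')
j=17 s[j]='d': k: 1→0; π[17]=0 (border '')
j=18 s[j]='a': π[18]=0 (border '')
j=19 s[j]='d': π[19]=0 (border '')
j=20 s[j]='d': π[20]=0 (border '')
j=21 s[j]='b': π[21]=1 (border 'b')
j=22 s[j]='d': k: 1→0; π[22]=0 (border '')
j=23 s[j]='c': π[23]=0 (border '')
j=24 s[j]='a': π[24]=0 (border '')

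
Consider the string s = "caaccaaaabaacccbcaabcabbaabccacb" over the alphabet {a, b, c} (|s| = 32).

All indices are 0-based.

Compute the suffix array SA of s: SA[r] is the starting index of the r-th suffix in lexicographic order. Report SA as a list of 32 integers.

rank→(start, suffix):
  0 → (5, 'aaaabaacccbcaabcabbaabccacb')
  1 → (6, 'aaabaacccbcaabcabbaabccacb')
  2 → (7, 'aabaacccbcaabcabbaabccacb')
  3 → (17, 'aabcabbaabccacb')
  4 → (24, 'aabccacb')
  5 → (1, 'aaccaaaabaacccbcaabcabbaabccacb')
  6 → (10, 'aacccbcaabcabbaabccacb')
  7 → (8, 'abaacccbcaabcabbaabccacb')
  8 → (21, 'abbaabccacb')
  9 → (18, 'abcabbaabccacb')
  10 → (25, 'abccacb')
  11 → (29, 'acb')
  12 → (2, 'accaaaabaacccbcaabcabbaabccacb')
  13 → (11, 'acccbcaabcabbaabccacb')
  14 → (31, 'b')
  15 → (23, 'baabccacb')
  16 → (9, 'baacccbcaabcabbaabccacb')
  17 → (22, 'bbaabccacb')
  18 → (15, 'bcaabcabbaabccacb')
  19 → (19, 'bcabbaabccacb')
  20 → (26, 'bccacb')
  21 → (4, 'caaaabaacccbcaabcabbaabccacb')
  22 → (16, 'caabcabbaabccacb')
  23 → (0, 'caaccaaaabaacccbcaabcabbaabccacb')
  24 → (20, 'cabbaabccacb')
  25 → (28, 'cacb')
  26 → (30, 'cb')
  27 → (14, 'cbcaabcabbaabccacb')
  28 → (3, 'ccaaaabaacccbcaabcabbaabccacb')
  29 → (27, 'ccacb')
  30 → (13, 'ccbcaabcabbaabccacb')
  31 → (12, 'cccbcaabcabbaabccacb')

[5, 6, 7, 17, 24, 1, 10, 8, 21, 18, 25, 29, 2, 11, 31, 23, 9, 22, 15, 19, 26, 4, 16, 0, 20, 28, 30, 14, 3, 27, 13, 12]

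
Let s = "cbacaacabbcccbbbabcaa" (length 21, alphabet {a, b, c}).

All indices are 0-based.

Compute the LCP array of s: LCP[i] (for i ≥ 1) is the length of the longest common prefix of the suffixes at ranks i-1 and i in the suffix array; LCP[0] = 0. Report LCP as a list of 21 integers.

sorted suffixes:
  #0 SA[0]=20  'a'
  #1 SA[1]=19  'aa'
  #2 SA[2]=4  'aacabbcccbbbabcaa'
  #3 SA[3]=7  'abbcccbbbabcaa'
  #4 SA[4]=16  'abcaa'
  #5 SA[5]=2  'acaacabbcccbbbabcaa'
  #6 SA[6]=5  'acabbcccbbbabcaa'
  #7 SA[7]=15  'babcaa'
  #8 SA[8]=1  'bacaacabbcccbbbabcaa'
  #9 SA[9]=14  'bbabcaa'
  #10 SA[10]=13  'bbbabcaa'
  #11 SA[11]=8  'bbcccbbbabcaa'
  #12 SA[12]=17  'bcaa'
  #13 SA[13]=9  'bcccbbbabcaa'
  #14 SA[14]=18  'caa'
  #15 SA[15]=3  'caacabbcccbbbabcaa'
  #16 SA[16]=6  'cabbcccbbbabcaa'
  #17 SA[17]=0  'cbacaacabbcccbbbabcaa'
  #18 SA[18]=12  'cbbbabcaa'
  #19 SA[19]=11  'ccbbbabcaa'
  #20 SA[20]=10  'cccbbbabcaa'

SA = [20, 19, 4, 7, 16, 2, 5, 15, 1, 14, 13, 8, 17, 9, 18, 3, 6, 0, 12, 11, 10]
rank  pair      lcp
   1  s[20:],s[19:]  1  'a'
   2  s[19:],s[4:]  2  'aa'
   3  s[4:],s[7:]  1  'a'
   4  s[7:],s[16:]  2  'ab'
   5  s[16:],s[2:]  1  'a'
   6  s[2:],s[5:]  3  'aca'
   7  s[5:],s[15:]  0  ''
   8  s[15:],s[1:]  2  'ba'
   9  s[1:],s[14:]  1  'b'
  10  s[14:],s[13:]  2  'bb'
  11  s[13:],s[8:]  2  'bb'
  12  s[8:],s[17:]  1  'b'
  13  s[17:],s[9:]  2  'bc'
  14  s[9:],s[18:]  0  ''
  15  s[18:],s[3:]  3  'caa'
  16  s[3:],s[6:]  2  'ca'
  17  s[6:],s[0:]  1  'c'
  18  s[0:],s[12:]  2  'cb'
  19  s[12:],s[11:]  1  'c'
  20  s[11:],s[10:]  2  'cc'

[0, 1, 2, 1, 2, 1, 3, 0, 2, 1, 2, 2, 1, 2, 0, 3, 2, 1, 2, 1, 2]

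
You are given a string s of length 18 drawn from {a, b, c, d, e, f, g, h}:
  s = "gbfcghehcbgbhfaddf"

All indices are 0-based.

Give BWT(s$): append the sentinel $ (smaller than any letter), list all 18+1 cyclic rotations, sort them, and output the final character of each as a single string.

ffgcghfadhdhb$bcegb

rank  rotation             last
    0  $gbfcghehcbgbhfaddf  f
    1  addf$gbfcghehcbgbhf  f
    2  bfcghehcbgbhfaddf$g  g
    3  bgbhfaddf$gbfcghehc  c
    4  bhfaddf$gbfcghehcbg  g
    5  cbgbhfaddf$gbfcgheh  h
    6  cghehcbgbhfaddf$gbf  f
    7  ddf$gbfcghehcbgbhfa  a
    8  df$gbfcghehcbgbhfad  d
    9  ehcbgbhfaddf$gbfcgh  h
   10  f$gbfcghehcbgbhfadd  d
   11  faddf$gbfcghehcbgbh  h
   12  fcghehcbgbhfaddf$gb  b
   13  gbfcghehcbgbhfaddf$  $
   14  gbhfaddf$gbfcghehcb  b
   15  ghehcbgbhfaddf$gbfc  c
   16  hcbgbhfaddf$gbfcghe  e
   17  hehcbgbhfaddf$gbfcg  g
   18  hfaddf$gbfcghehcbgb  b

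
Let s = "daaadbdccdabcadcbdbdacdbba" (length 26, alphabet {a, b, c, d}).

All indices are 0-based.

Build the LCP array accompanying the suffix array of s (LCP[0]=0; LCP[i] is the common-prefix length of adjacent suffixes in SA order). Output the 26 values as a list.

sorted suffixes:
  #0 SA[0]=25  'a'
  #1 SA[1]=1  'aaadbdccdabcadcbdbdacdbba'
  #2 SA[2]=2  'aadbdccdabcadcbdbdacdbba'
  #3 SA[3]=10  'abcadcbdbdacdbba'
  #4 SA[4]=20  'acdbba'
  #5 SA[5]=3  'adbdccdabcadcbdbdacdbba'
  #6 SA[6]=13  'adcbdbdacdbba'
  #7 SA[7]=24  'ba'
  #8 SA[8]=23  'bba'
  #9 SA[9]=11  'bcadcbdbdacdbba'
  #10 SA[10]=18  'bdacdbba'
  #11 SA[11]=16  'bdbdacdbba'
  #12 SA[12]=5  'bdccdabcadcbdbdacdbba'
  #13 SA[13]=12  'cadcbdbdacdbba'
  #14 SA[14]=15  'cbdbdacdbba'
  #15 SA[15]=7  'ccdabcadcbdbdacdbba'
  #16 SA[16]=8  'cdabcadcbdbdacdbba'
  #17 SA[17]=21  'cdbba'
  #18 SA[18]=0  'daaadbdccdabcadcbdbdacdbba'
  #19 SA[19]=9  'dabcadcbdbdacdbba'
  #20 SA[20]=19  'dacdbba'
  #21 SA[21]=22  'dbba'
  #22 SA[22]=17  'dbdacdbba'
  #23 SA[23]=4  'dbdccdabcadcbdbdacdbba'
  #24 SA[24]=14  'dcbdbdacdbba'
  #25 SA[25]=6  'dccdabcadcbdbdacdbba'

SA = [25, 1, 2, 10, 20, 3, 13, 24, 23, 11, 18, 16, 5, 12, 15, 7, 8, 21, 0, 9, 19, 22, 17, 4, 14, 6]
[i] adj suffixes → lcp
  [1] 25/1 → 1 ('a')
  [2] 1/2 → 2 ('aa')
  [3] 2/10 → 1 ('a')
  [4] 10/20 → 1 ('a')
  [5] 20/3 → 1 ('a')
  [6] 3/13 → 2 ('ad')
  [7] 13/24 → 0 ('')
  [8] 24/23 → 1 ('b')
  [9] 23/11 → 1 ('b')
  [10] 11/18 → 1 ('b')
  [11] 18/16 → 2 ('bd')
  [12] 16/5 → 2 ('bd')
  [13] 5/12 → 0 ('')
  [14] 12/15 → 1 ('c')
  [15] 15/7 → 1 ('c')
  [16] 7/8 → 1 ('c')
  [17] 8/21 → 2 ('cd')
  [18] 21/0 → 0 ('')
  [19] 0/9 → 2 ('da')
  [20] 9/19 → 2 ('da')
  [21] 19/22 → 1 ('d')
  [22] 22/17 → 2 ('db')
  [23] 17/4 → 3 ('dbd')
  [24] 4/14 → 1 ('d')
  [25] 14/6 → 2 ('dc')

[0, 1, 2, 1, 1, 1, 2, 0, 1, 1, 1, 2, 2, 0, 1, 1, 1, 2, 0, 2, 2, 1, 2, 3, 1, 2]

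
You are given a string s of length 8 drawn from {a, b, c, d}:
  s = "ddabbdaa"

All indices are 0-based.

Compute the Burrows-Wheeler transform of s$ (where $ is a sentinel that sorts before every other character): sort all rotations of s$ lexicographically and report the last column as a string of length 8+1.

rank  rotation   last
    0  $ddabbdaa  a
    1  a$ddabbda  a
    2  aa$ddabbd  d
    3  abbdaa$dd  d
    4  bbdaa$dda  a
    5  bdaa$ddab  b
    6  daa$ddabb  b
    7  dabbdaa$d  d
    8  ddabbdaa$  $

aaddabbd$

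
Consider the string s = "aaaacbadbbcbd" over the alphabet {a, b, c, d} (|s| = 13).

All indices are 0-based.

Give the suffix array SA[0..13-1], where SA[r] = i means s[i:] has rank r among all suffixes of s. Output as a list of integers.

[0, 1, 2, 3, 6, 5, 8, 9, 11, 4, 10, 12, 7]

rank→(start, suffix):
  0 → (0, 'aaaacbadbbcbd')
  1 → (1, 'aaacbadbbcbd')
  2 → (2, 'aacbadbbcbd')
  3 → (3, 'acbadbbcbd')
  4 → (6, 'adbbcbd')
  5 → (5, 'badbbcbd')
  6 → (8, 'bbcbd')
  7 → (9, 'bcbd')
  8 → (11, 'bd')
  9 → (4, 'cbadbbcbd')
  10 → (10, 'cbd')
  11 → (12, 'd')
  12 → (7, 'dbbcbd')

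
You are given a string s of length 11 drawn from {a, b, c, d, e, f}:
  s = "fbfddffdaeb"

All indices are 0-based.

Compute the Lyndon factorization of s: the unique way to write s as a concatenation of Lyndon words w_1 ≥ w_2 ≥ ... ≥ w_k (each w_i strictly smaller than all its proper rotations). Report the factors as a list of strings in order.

["f", "bfddffd", "aeb"]

emit factor 1: 'f' (i=0, period=1)
emit factor 2: 'bfddffd' (i=1, period=7)
emit factor 3: 'aeb' (i=8, period=3)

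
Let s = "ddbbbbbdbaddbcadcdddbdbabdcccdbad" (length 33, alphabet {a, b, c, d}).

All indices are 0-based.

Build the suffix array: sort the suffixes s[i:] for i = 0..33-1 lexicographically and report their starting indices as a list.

[23, 31, 14, 9, 22, 30, 8, 2, 3, 4, 5, 12, 20, 6, 24, 13, 26, 27, 28, 16, 32, 21, 29, 7, 1, 11, 19, 25, 15, 0, 10, 18, 17]

rank→(start, suffix):
  0 → (23, 'abdcccdbad')
  1 → (31, 'ad')
  2 → (14, 'adcdddbdbabdcccdbad')
  3 → (9, 'addbcadcdddbdbabdcccdbad')
  4 → (22, 'babdcccdbad')
  5 → (30, 'bad')
  6 → (8, 'baddbcadcdddbdbabdcccdbad')
  7 → (2, 'bbbbbdbaddbcadcdddbdbabdcccdbad')
  8 → (3, 'bbbbdbaddbcadcdddbdbabdcccdbad')
  9 → (4, 'bbbdbaddbcadcdddbdbabdcccdbad')
  10 → (5, 'bbdbaddbcadcdddbdbabdcccdbad')
  11 → (12, 'bcadcdddbdbabdcccdbad')
  12 → (20, 'bdbabdcccdbad')
  13 → (6, 'bdbaddbcadcdddbdbabdcccdbad')
  14 → (24, 'bdcccdbad')
  15 → (13, 'cadcdddbdbabdcccdbad')
  16 → (26, 'cccdbad')
  17 → (27, 'ccdbad')
  18 → (28, 'cdbad')
  19 → (16, 'cdddbdbabdcccdbad')
  20 → (32, 'd')
  21 → (21, 'dbabdcccdbad')
  22 → (29, 'dbad')
  23 → (7, 'dbaddbcadcdddbdbabdcccdbad')
  24 → (1, 'dbbbbbdbaddbcadcdddbdbabdcccdbad')
  25 → (11, 'dbcadcdddbdbabdcccdbad')
  26 → (19, 'dbdbabdcccdbad')
  27 → (25, 'dcccdbad')
  28 → (15, 'dcdddbdbabdcccdbad')
  29 → (0, 'ddbbbbbdbaddbcadcdddbdbabdcccdbad')
  30 → (10, 'ddbcadcdddbdbabdcccdbad')
  31 → (18, 'ddbdbabdcccdbad')
  32 → (17, 'dddbdbabdcccdbad')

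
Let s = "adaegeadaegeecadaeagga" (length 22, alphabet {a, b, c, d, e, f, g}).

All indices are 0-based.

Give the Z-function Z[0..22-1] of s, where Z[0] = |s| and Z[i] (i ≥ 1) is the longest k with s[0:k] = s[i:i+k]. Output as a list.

Z[0]=22
i=1: outside box; Z[1]=0
i=2: outside box; Z[2]=1 extend→box=[2,3)
i=3: outside box; Z[3]=0
i=4: outside box; Z[4]=0
i=5: outside box; Z[5]=0
i=6: outside box; Z[6]=6 extend→box=[6,12)
i=7: min(r-i=5, Z[1]=0)=0; Z[7]=0
i=8: min(r-i=4, Z[2]=1)=1; Z[8]=1
i=9: min(r-i=3, Z[3]=0)=0; Z[9]=0
i=10: min(r-i=2, Z[4]=0)=0; Z[10]=0
i=11: min(r-i=1, Z[5]=0)=0; Z[11]=0
i=12: outside box; Z[12]=0
i=13: outside box; Z[13]=0
i=14: outside box; Z[14]=4 extend→box=[14,18)
i=15: min(r-i=3, Z[1]=0)=0; Z[15]=0
i=16: min(r-i=2, Z[2]=1)=1; Z[16]=1
i=17: min(r-i=1, Z[3]=0)=0; Z[17]=0
i=18: outside box; Z[18]=1 extend→box=[18,19)
i=19: outside box; Z[19]=0
i=20: outside box; Z[20]=0
i=21: outside box; Z[21]=1 extend→box=[21,22)

[22, 0, 1, 0, 0, 0, 6, 0, 1, 0, 0, 0, 0, 0, 4, 0, 1, 0, 1, 0, 0, 1]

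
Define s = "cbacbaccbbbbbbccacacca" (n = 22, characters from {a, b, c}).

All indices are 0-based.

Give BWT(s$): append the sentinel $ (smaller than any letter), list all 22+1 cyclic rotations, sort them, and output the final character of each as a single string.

rank  rotation                 last
    0  $cbacbaccbbbbbbccacacca  a
    1  a$cbacbaccbbbbbbccacacc  c
    2  acacca$cbacbaccbbbbbbcc  c
    3  acbaccbbbbbbccacacca$cb  b
    4  acca$cbacbaccbbbbbbccac  c
    5  accbbbbbbccacacca$cbacb  b
    6  bacbaccbbbbbbccacacca$c  c
    7  baccbbbbbbccacacca$cbac  c
    8  bbbbbbccacacca$cbacbacc  c
    9  bbbbbccacacca$cbacbaccb  b
   10  bbbbccacacca$cbacbaccbb  b
   11  bbbccacacca$cbacbaccbbb  b
   12  bbccacacca$cbacbaccbbbb  b
   13  bccacacca$cbacbaccbbbbb  b
   14  ca$cbacbaccbbbbbbccacac  c
   15  cacacca$cbacbaccbbbbbbc  c
   16  cacca$cbacbaccbbbbbbcca  a
   17  cbacbaccbbbbbbccacacca$  $
   18  cbaccbbbbbbccacacca$cba  a
   19  cbbbbbbccacacca$cbacbac  c
   20  cca$cbacbaccbbbbbbccaca  a
   21  ccacacca$cbacbaccbbbbbb  b
   22  ccbbbbbbccacacca$cbacba  a

accbcbcccbbbbbcca$acaba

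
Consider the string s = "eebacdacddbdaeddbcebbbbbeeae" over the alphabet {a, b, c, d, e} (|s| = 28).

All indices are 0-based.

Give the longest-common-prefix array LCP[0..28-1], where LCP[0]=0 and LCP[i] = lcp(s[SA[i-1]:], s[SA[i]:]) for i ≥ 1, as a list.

rank | idx | suffix
   0 |   3 | acdacddbdaeddbcebbbbbeeae
   1 |   6 | acddbdaeddbcebbbbbeeae
   2 |  26 | ae
   3 |  12 | aeddbcebbbbbeeae
   4 |   2 | bacdacddbdaeddbcebbbbbeeae
   5 |  19 | bbbbbeeae
   6 |  20 | bbbbeeae
   7 |  21 | bbbeeae
   8 |  22 | bbeeae
   9 |  16 | bcebbbbbeeae
  10 |  10 | bdaeddbcebbbbbeeae
  11 |  23 | beeae
  12 |   4 | cdacddbdaeddbcebbbbbeeae
  13 |   7 | cddbdaeddbcebbbbbeeae
  14 |  17 | cebbbbbeeae
  15 |   5 | dacddbdaeddbcebbbbbeeae
  16 |  11 | daeddbcebbbbbeeae
  17 |  15 | dbcebbbbbeeae
  18 |   9 | dbdaeddbcebbbbbeeae
  19 |  14 | ddbcebbbbbeeae
  20 |   8 | ddbdaeddbcebbbbbeeae
  21 |  27 | e
  22 |  25 | eae
  23 |   1 | ebacdacddbdaeddbcebbbbbeeae
  24 |  18 | ebbbbbeeae
  25 |  13 | eddbcebbbbbeeae
  26 |  24 | eeae
  27 |   0 | eebacdacddbdaeddbcebbbbbeeae

SA = [3, 6, 26, 12, 2, 19, 20, 21, 22, 16, 10, 23, 4, 7, 17, 5, 11, 15, 9, 14, 8, 27, 25, 1, 18, 13, 24, 0]
rank  pair      lcp
   1  s[3:],s[6:]  3  'acd'
   2  s[6:],s[26:]  1  'a'
   3  s[26:],s[12:]  2  'ae'
   4  s[12:],s[2:]  0  ''
   5  s[2:],s[19:]  1  'b'
   6  s[19:],s[20:]  4  'bbbb'
   7  s[20:],s[21:]  3  'bbb'
   8  s[21:],s[22:]  2  'bb'
   9  s[22:],s[16:]  1  'b'
  10  s[16:],s[10:]  1  'b'
  11  s[10:],s[23:]  1  'b'
  12  s[23:],s[4:]  0  ''
  13  s[4:],s[7:]  2  'cd'
  14  s[7:],s[17:]  1  'c'
  15  s[17:],s[5:]  0  ''
  16  s[5:],s[11:]  2  'da'
  17  s[11:],s[15:]  1  'd'
  18  s[15:],s[9:]  2  'db'
  19  s[9:],s[14:]  1  'd'
  20  s[14:],s[8:]  3  'ddb'
  21  s[8:],s[27:]  0  ''
  22  s[27:],s[25:]  1  'e'
  23  s[25:],s[1:]  1  'e'
  24  s[1:],s[18:]  2  'eb'
  25  s[18:],s[13:]  1  'e'
  26  s[13:],s[24:]  1  'e'
  27  s[24:],s[0:]  2  'ee'

[0, 3, 1, 2, 0, 1, 4, 3, 2, 1, 1, 1, 0, 2, 1, 0, 2, 1, 2, 1, 3, 0, 1, 1, 2, 1, 1, 2]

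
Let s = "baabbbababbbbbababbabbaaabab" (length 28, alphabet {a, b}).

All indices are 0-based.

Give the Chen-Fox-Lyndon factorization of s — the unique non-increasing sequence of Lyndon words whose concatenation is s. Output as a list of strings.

["b", "aabbbababbbbbababbabb", "aaabab"]

emit factor 1: 'b' (i=0, period=1)
emit factor 2: 'aabbbababbbbbababbabb' (i=1, period=21)
emit factor 3: 'aaabab' (i=22, period=6)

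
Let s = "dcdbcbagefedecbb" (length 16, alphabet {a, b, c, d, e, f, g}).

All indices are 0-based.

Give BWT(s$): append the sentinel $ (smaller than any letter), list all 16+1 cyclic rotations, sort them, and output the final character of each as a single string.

rank  rotation           last
    0  $dcdbcbagefedecbb  b
    1  agefedecbb$dcdbcb  b
    2  b$dcdbcbagefedecb  b
    3  bagefedecbb$dcdbc  c
    4  bb$dcdbcbagefedec  c
    5  bcbagefedecbb$dcd  d
    6  cbagefedecbb$dcdb  b
    7  cbb$dcdbcbagefede  e
    8  cdbcbagefedecbb$d  d
    9  dbcbagefedecbb$dc  c
   10  dcdbcbagefedecbb$  $
   11  decbb$dcdbcbagefe  e
   12  ecbb$dcdbcbagefed  d
   13  edecbb$dcdbcbagef  f
   14  efedecbb$dcdbcbag  g
   15  fedecbb$dcdbcbage  e
   16  gefedecbb$dcdbcba  a

bbbccdbedc$edfgea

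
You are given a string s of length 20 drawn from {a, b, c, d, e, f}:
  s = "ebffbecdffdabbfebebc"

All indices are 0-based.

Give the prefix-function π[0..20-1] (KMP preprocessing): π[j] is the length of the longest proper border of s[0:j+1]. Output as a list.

[0, 0, 0, 0, 0, 1, 0, 0, 0, 0, 0, 0, 0, 0, 0, 1, 2, 1, 2, 0]

π[0] = 0
j=1 s[j]='b': π[1]=0 (border '')
j=2 s[j]='f': π[2]=0 (border '')
j=3 s[j]='f': π[3]=0 (border '')
j=4 s[j]='b': π[4]=0 (border '')
j=5 s[j]='e': π[5]=1 (border 'e')
j=6 s[j]='c': k: 1→0; π[6]=0 (border '')
j=7 s[j]='d': π[7]=0 (border '')
j=8 s[j]='f': π[8]=0 (border '')
j=9 s[j]='f': π[9]=0 (border '')
j=10 s[j]='d': π[10]=0 (border '')
j=11 s[j]='a': π[11]=0 (border '')
j=12 s[j]='b': π[12]=0 (border '')
j=13 s[j]='b': π[13]=0 (border '')
j=14 s[j]='f': π[14]=0 (border '')
j=15 s[j]='e': π[15]=1 (border 'e')
j=16 s[j]='b': π[16]=2 (border 'eb')
j=17 s[j]='e': k: 2→0; π[17]=1 (border 'e')
j=18 s[j]='b': π[18]=2 (border 'eb')
j=19 s[j]='c': k: 2→0; π[19]=0 (border '')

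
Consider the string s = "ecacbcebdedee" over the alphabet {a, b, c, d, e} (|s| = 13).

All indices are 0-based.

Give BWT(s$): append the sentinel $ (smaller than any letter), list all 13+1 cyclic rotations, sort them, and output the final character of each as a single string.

ecceeabbeec$dd

rank  rotation        last
    0  $ecacbcebdedee  e
    1  acbcebdedee$ec  c
    2  bcebdedee$ecac  c
    3  bdedee$ecacbce  e
    4  cacbcebdedee$e  e
    5  cbcebdedee$eca  a
    6  cebdedee$ecacb  b
    7  dedee$ecacbceb  b
    8  dee$ecacbcebde  e
    9  e$ecacbcebdede  e
   10  ebdedee$ecacbc  c
   11  ecacbcebdedee$  $
   12  edee$ecacbcebd  d
   13  ee$ecacbcebded  d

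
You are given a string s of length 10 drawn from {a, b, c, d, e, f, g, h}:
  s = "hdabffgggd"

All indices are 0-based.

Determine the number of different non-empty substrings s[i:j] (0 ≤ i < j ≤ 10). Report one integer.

rank | idx | suffix
   0 |   2 | abffgggd
   1 |   3 | bffgggd
   2 |   9 | d
   3 |   1 | dabffgggd
   4 |   4 | ffgggd
   5 |   5 | fgggd
   6 |   8 | gd
   7 |   7 | ggd
   8 |   6 | gggd
   9 |   0 | hdabffgggd

SA = [2, 3, 9, 1, 4, 5, 8, 7, 6, 0]
rank  pair      lcp
   1  s[2:],s[3:]  0  ''
   2  s[3:],s[9:]  0  ''
   3  s[9:],s[1:]  1  'd'
   4  s[1:],s[4:]  0  ''
   5  s[4:],s[5:]  1  'f'
   6  s[5:],s[8:]  0  ''
   7  s[8:],s[7:]  1  'g'
   8  s[7:],s[6:]  2  'gg'
   9  s[6:],s[0:]  0  ''

n(n+1)/2 = 10·11/2 = 55
Σ LCP = 0 + 0 + 0 + 1 + 0 + 1 + 0 + 1 + 2 + 0 = 5
distinct = 55 − 5 = 50

50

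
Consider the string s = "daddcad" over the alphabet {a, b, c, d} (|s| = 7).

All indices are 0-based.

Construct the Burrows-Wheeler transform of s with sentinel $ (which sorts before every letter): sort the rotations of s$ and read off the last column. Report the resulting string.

rank  rotation  last
    0  $daddcad  d
    1  ad$daddc  c
    2  addcad$d  d
    3  cad$dadd  d
    4  d$daddca  a
    5  daddcad$  $
    6  dcad$dad  d
    7  ddcad$da  a

dcdda$da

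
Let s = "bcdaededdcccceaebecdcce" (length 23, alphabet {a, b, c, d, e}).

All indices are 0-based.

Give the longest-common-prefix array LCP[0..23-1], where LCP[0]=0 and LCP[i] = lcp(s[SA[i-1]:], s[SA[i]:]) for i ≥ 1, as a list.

sorted suffixes:
  #0 SA[0]=14  'aebecdcce'
  #1 SA[1]=3  'aededdcccceaebecdcce'
  #2 SA[2]=0  'bcdaededdcccceaebecdcce'
  #3 SA[3]=16  'becdcce'
  #4 SA[4]=9  'cccceaebecdcce'
  #5 SA[5]=10  'ccceaebecdcce'
  #6 SA[6]=20  'cce'
  #7 SA[7]=11  'cceaebecdcce'
  #8 SA[8]=1  'cdaededdcccceaebecdcce'
  #9 SA[9]=18  'cdcce'
  #10 SA[10]=21  'ce'
  #11 SA[11]=12  'ceaebecdcce'
  #12 SA[12]=2  'daededdcccceaebecdcce'
  #13 SA[13]=8  'dcccceaebecdcce'
  #14 SA[14]=19  'dcce'
  #15 SA[15]=7  'ddcccceaebecdcce'
  #16 SA[16]=5  'deddcccceaebecdcce'
  #17 SA[17]=22  'e'
  #18 SA[18]=13  'eaebecdcce'
  #19 SA[19]=15  'ebecdcce'
  #20 SA[20]=17  'ecdcce'
  #21 SA[21]=6  'eddcccceaebecdcce'
  #22 SA[22]=4  'ededdcccceaebecdcce'

SA = [14, 3, 0, 16, 9, 10, 20, 11, 1, 18, 21, 12, 2, 8, 19, 7, 5, 22, 13, 15, 17, 6, 4]
i: (SA[i-1],SA[i]) lcp shared
  1: (14,3) 2 'ae'
  2: (3,0) 0 ''
  3: (0,16) 1 'b'
  4: (16,9) 0 ''
  5: (9,10) 3 'ccc'
  6: (10,20) 2 'cc'
  7: (20,11) 3 'cce'
  8: (11,1) 1 'c'
  9: (1,18) 2 'cd'
  10: (18,21) 1 'c'
  11: (21,12) 2 'ce'
  12: (12,2) 0 ''
  13: (2,8) 1 'd'
  14: (8,19) 3 'dcc'
  15: (19,7) 1 'd'
  16: (7,5) 1 'd'
  17: (5,22) 0 ''
  18: (22,13) 1 'e'
  19: (13,15) 1 'e'
  20: (15,17) 1 'e'
  21: (17,6) 1 'e'
  22: (6,4) 2 'ed'

[0, 2, 0, 1, 0, 3, 2, 3, 1, 2, 1, 2, 0, 1, 3, 1, 1, 0, 1, 1, 1, 1, 2]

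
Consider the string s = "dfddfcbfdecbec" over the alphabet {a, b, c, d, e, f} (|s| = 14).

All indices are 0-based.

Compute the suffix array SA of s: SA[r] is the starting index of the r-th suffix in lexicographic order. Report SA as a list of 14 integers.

[11, 6, 13, 10, 5, 2, 8, 3, 0, 12, 9, 4, 1, 7]

sorted suffixes:
  #0 SA[0]=11  'bec'
  #1 SA[1]=6  'bfdecbec'
  #2 SA[2]=13  'c'
  #3 SA[3]=10  'cbec'
  #4 SA[4]=5  'cbfdecbec'
  #5 SA[5]=2  'ddfcbfdecbec'
  #6 SA[6]=8  'decbec'
  #7 SA[7]=3  'dfcbfdecbec'
  #8 SA[8]=0  'dfddfcbfdecbec'
  #9 SA[9]=12  'ec'
  #10 SA[10]=9  'ecbec'
  #11 SA[11]=4  'fcbfdecbec'
  #12 SA[12]=1  'fddfcbfdecbec'
  #13 SA[13]=7  'fdecbec'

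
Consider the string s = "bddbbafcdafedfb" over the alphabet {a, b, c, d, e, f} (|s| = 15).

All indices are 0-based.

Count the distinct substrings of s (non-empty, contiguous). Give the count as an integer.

sorted suffixes:
  #0 SA[0]=5  'afcdafedfb'
  #1 SA[1]=9  'afedfb'
  #2 SA[2]=14  'b'
  #3 SA[3]=4  'bafcdafedfb'
  #4 SA[4]=3  'bbafcdafedfb'
  #5 SA[5]=0  'bddbbafcdafedfb'
  #6 SA[6]=7  'cdafedfb'
  #7 SA[7]=8  'dafedfb'
  #8 SA[8]=2  'dbbafcdafedfb'
  #9 SA[9]=1  'ddbbafcdafedfb'
  #10 SA[10]=12  'dfb'
  #11 SA[11]=11  'edfb'
  #12 SA[12]=13  'fb'
  #13 SA[13]=6  'fcdafedfb'
  #14 SA[14]=10  'fedfb'

SA = [5, 9, 14, 4, 3, 0, 7, 8, 2, 1, 12, 11, 13, 6, 10]
i: (SA[i-1],SA[i]) lcp shared
  1: (5,9) 2 'af'
  2: (9,14) 0 ''
  3: (14,4) 1 'b'
  4: (4,3) 1 'b'
  5: (3,0) 1 'b'
  6: (0,7) 0 ''
  7: (7,8) 0 ''
  8: (8,2) 1 'd'
  9: (2,1) 1 'd'
  10: (1,12) 1 'd'
  11: (12,11) 0 ''
  12: (11,13) 0 ''
  13: (13,6) 1 'f'
  14: (6,10) 1 'f'

n(n+1)/2 = 15·16/2 = 120
Σ LCP = 0 + 2 + 0 + 1 + 1 + 1 + 0 + 0 + 1 + 1 + 1 + 0 + 0 + 1 + 1 = 10
distinct = 120 − 10 = 110

110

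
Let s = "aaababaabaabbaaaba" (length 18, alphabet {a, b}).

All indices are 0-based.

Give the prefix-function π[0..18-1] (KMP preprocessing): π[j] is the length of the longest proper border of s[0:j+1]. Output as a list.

[0, 1, 2, 0, 1, 0, 1, 2, 0, 1, 2, 0, 0, 1, 2, 3, 4, 5]

π[0] = 0
j=1 s[j]='a': π[1]=1 (border 'a')
j=2 s[j]='a': π[2]=2 (border 'aa')
j=3 s[j]='b': k: 2→1→0; π[3]=0 (border '')
j=4 s[j]='a': π[4]=1 (border 'a')
j=5 s[j]='b': k: 1→0; π[5]=0 (border '')
j=6 s[j]='a': π[6]=1 (border 'a')
j=7 s[j]='a': π[7]=2 (border 'aa')
j=8 s[j]='b': k: 2→1→0; π[8]=0 (border '')
j=9 s[j]='a': π[9]=1 (border 'a')
j=10 s[j]='a': π[10]=2 (border 'aa')
j=11 s[j]='b': k: 2→1→0; π[11]=0 (border '')
j=12 s[j]='b': π[12]=0 (border '')
j=13 s[j]='a': π[13]=1 (border 'a')
j=14 s[j]='a': π[14]=2 (border 'aa')
j=15 s[j]='a': π[15]=3 (border 'aaa')
j=16 s[j]='b': π[16]=4 (border 'aaab')
j=17 s[j]='a': π[17]=5 (border 'aaaba')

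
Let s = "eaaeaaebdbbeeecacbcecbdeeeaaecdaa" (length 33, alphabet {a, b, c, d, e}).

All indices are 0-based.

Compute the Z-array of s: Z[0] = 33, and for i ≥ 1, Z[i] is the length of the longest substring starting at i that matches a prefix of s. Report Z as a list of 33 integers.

[33, 0, 0, 4, 0, 0, 1, 0, 0, 0, 0, 1, 1, 1, 0, 0, 0, 0, 0, 1, 0, 0, 0, 1, 1, 4, 0, 0, 1, 0, 0, 0, 0]

Z[0]=33
i=1: fresh scan; Z[1]=0
i=2: fresh scan; Z[2]=0
i=3: fresh scan; Z[3]=4 grow→box=[3,7)
i=4: min(r-i=3, Z[1]=0)=0; Z[4]=0
i=5: min(r-i=2, Z[2]=0)=0; Z[5]=0
i=6: min(r-i=1, Z[3]=4)=1; Z[6]=1
i=7: fresh scan; Z[7]=0
i=8: fresh scan; Z[8]=0
i=9: fresh scan; Z[9]=0
i=10: fresh scan; Z[10]=0
i=11: fresh scan; Z[11]=1 grow→box=[11,12)
i=12: fresh scan; Z[12]=1 grow→box=[12,13)
i=13: fresh scan; Z[13]=1 grow→box=[13,14)
i=14: fresh scan; Z[14]=0
i=15: fresh scan; Z[15]=0
i=16: fresh scan; Z[16]=0
i=17: fresh scan; Z[17]=0
i=18: fresh scan; Z[18]=0
i=19: fresh scan; Z[19]=1 grow→box=[19,20)
i=20: fresh scan; Z[20]=0
i=21: fresh scan; Z[21]=0
i=22: fresh scan; Z[22]=0
i=23: fresh scan; Z[23]=1 grow→box=[23,24)
i=24: fresh scan; Z[24]=1 grow→box=[24,25)
i=25: fresh scan; Z[25]=4 grow→box=[25,29)
i=26: min(r-i=3, Z[1]=0)=0; Z[26]=0
i=27: min(r-i=2, Z[2]=0)=0; Z[27]=0
i=28: min(r-i=1, Z[3]=4)=1; Z[28]=1
i=29: fresh scan; Z[29]=0
i=30: fresh scan; Z[30]=0
i=31: fresh scan; Z[31]=0
i=32: fresh scan; Z[32]=0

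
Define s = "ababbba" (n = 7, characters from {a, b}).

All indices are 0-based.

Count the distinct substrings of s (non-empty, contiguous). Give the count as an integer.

20

sorted suffixes:
  #0 SA[0]=6  'a'
  #1 SA[1]=0  'ababbba'
  #2 SA[2]=2  'abbba'
  #3 SA[3]=5  'ba'
  #4 SA[4]=1  'babbba'
  #5 SA[5]=4  'bba'
  #6 SA[6]=3  'bbba'

SA = [6, 0, 2, 5, 1, 4, 3]
[i] adj suffixes → lcp
  [1] 6/0 → 1 ('a')
  [2] 0/2 → 2 ('ab')
  [3] 2/5 → 0 ('')
  [4] 5/1 → 2 ('ba')
  [5] 1/4 → 1 ('b')
  [6] 4/3 → 2 ('bb')

n(n+1)/2 = 7·8/2 = 28
Σ LCP = 0 + 1 + 2 + 0 + 2 + 1 + 2 = 8
distinct = 28 − 8 = 20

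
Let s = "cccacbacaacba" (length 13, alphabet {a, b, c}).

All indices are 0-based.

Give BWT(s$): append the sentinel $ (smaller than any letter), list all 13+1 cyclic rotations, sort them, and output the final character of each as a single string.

abcbacccacaac$

rank  rotation        last
    0  $cccacbacaacba  a
    1  a$cccacbacaacb  b
    2  aacba$cccacbac  c
    3  acaacba$cccacb  b
    4  acba$cccacbaca  a
    5  acbacaacba$ccc  c
    6  ba$cccacbacaac  c
    7  bacaacba$cccac  c
    8  caacba$cccacba  a
    9  cacbacaacba$cc  c
   10  cba$cccacbacaa  a
   11  cbacaacba$ccca  a
   12  ccacbacaacba$c  c
   13  cccacbacaacba$  $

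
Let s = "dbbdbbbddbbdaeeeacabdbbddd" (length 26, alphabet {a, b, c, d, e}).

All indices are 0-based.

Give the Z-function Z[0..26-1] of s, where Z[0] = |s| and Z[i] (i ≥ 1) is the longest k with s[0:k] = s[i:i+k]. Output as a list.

Z[0]=26
i=1: outside box; Z[1]=0
i=2: outside box; Z[2]=0
i=3: outside box; Z[3]=3 grow→box=[3,6)
i=4: min(r-i=2, Z[1]=0)=0; Z[4]=0
i=5: min(r-i=1, Z[2]=0)=0; Z[5]=0
i=6: outside box; Z[6]=0
i=7: outside box; Z[7]=1 grow→box=[7,8)
i=8: outside box; Z[8]=4 grow→box=[8,12)
i=9: min(r-i=3, Z[1]=0)=0; Z[9]=0
i=10: min(r-i=2, Z[2]=0)=0; Z[10]=0
i=11: min(r-i=1, Z[3]=3)=1; Z[11]=1
i=12: outside box; Z[12]=0
i=13: outside box; Z[13]=0
i=14: outside box; Z[14]=0
i=15: outside box; Z[15]=0
i=16: outside box; Z[16]=0
i=17: outside box; Z[17]=0
i=18: outside box; Z[18]=0
i=19: outside box; Z[19]=0
i=20: outside box; Z[20]=4 grow→box=[20,24)
i=21: min(r-i=3, Z[1]=0)=0; Z[21]=0
i=22: min(r-i=2, Z[2]=0)=0; Z[22]=0
i=23: min(r-i=1, Z[3]=3)=1; Z[23]=1
i=24: outside box; Z[24]=1 grow→box=[24,25)
i=25: outside box; Z[25]=1 grow→box=[25,26)

[26, 0, 0, 3, 0, 0, 0, 1, 4, 0, 0, 1, 0, 0, 0, 0, 0, 0, 0, 0, 4, 0, 0, 1, 1, 1]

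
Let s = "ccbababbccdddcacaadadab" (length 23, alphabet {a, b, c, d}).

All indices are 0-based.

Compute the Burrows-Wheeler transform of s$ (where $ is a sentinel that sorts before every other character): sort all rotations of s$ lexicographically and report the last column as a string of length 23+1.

bcdbbcdaacaabadc$bcaaddc

rank  rotation                  last
    0  $ccbababbccdddcacaadadab  b
    1  aadadab$ccbababbccdddcac  c
    2  ab$ccbababbccdddcacaadad  d
    3  ababbccdddcacaadadab$ccb  b
    4  abbccdddcacaadadab$ccbab  b
    5  acaadadab$ccbababbccdddc  c
    6  adab$ccbababbccdddcacaad  d
    7  adadab$ccbababbccdddcaca  a
    8  b$ccbababbccdddcacaadada  a
    9  bababbccdddcacaadadab$cc  c
   10  babbccdddcacaadadab$ccba  a
   11  bbccdddcacaadadab$ccbaba  a
   12  bccdddcacaadadab$ccbabab  b
   13  caadadab$ccbababbccdddca  a
   14  cacaadadab$ccbababbccddd  d
   15  cbababbccdddcacaadadab$c  c
   16  ccbababbccdddcacaadadab$  $
   17  ccdddcacaadadab$ccbababb  b
   18  cdddcacaadadab$ccbababbc  c
   19  dab$ccbababbccdddcacaada  a
   20  dadab$ccbababbccdddcacaa  a
   21  dcacaadadab$ccbababbccdd  d
   22  ddcacaadadab$ccbababbccd  d
   23  dddcacaadadab$ccbababbcc  c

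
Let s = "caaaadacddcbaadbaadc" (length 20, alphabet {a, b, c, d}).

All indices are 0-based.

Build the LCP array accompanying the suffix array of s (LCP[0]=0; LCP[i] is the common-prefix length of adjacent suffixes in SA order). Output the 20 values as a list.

rank | idx | suffix
   0 |   1 | aaaadacddcbaadbaadc
   1 |   2 | aaadacddcbaadbaadc
   2 |   3 | aadacddcbaadbaadc
   3 |  12 | aadbaadc
   4 |  16 | aadc
   5 |   6 | acddcbaadbaadc
   6 |   4 | adacddcbaadbaadc
   7 |  13 | adbaadc
   8 |  17 | adc
   9 |  11 | baadbaadc
  10 |  15 | baadc
  11 |  19 | c
  12 |   0 | caaaadacddcbaadbaadc
  13 |  10 | cbaadbaadc
  14 |   7 | cddcbaadbaadc
  15 |   5 | dacddcbaadbaadc
  16 |  14 | dbaadc
  17 |  18 | dc
  18 |   9 | dcbaadbaadc
  19 |   8 | ddcbaadbaadc

SA = [1, 2, 3, 12, 16, 6, 4, 13, 17, 11, 15, 19, 0, 10, 7, 5, 14, 18, 9, 8]
rank  pair      lcp
   1  s[1:],s[2:]  3  'aaa'
   2  s[2:],s[3:]  2  'aa'
   3  s[3:],s[12:]  3  'aad'
   4  s[12:],s[16:]  3  'aad'
   5  s[16:],s[6:]  1  'a'
   6  s[6:],s[4:]  1  'a'
   7  s[4:],s[13:]  2  'ad'
   8  s[13:],s[17:]  2  'ad'
   9  s[17:],s[11:]  0  ''
  10  s[11:],s[15:]  4  'baad'
  11  s[15:],s[19:]  0  ''
  12  s[19:],s[0:]  1  'c'
  13  s[0:],s[10:]  1  'c'
  14  s[10:],s[7:]  1  'c'
  15  s[7:],s[5:]  0  ''
  16  s[5:],s[14:]  1  'd'
  17  s[14:],s[18:]  1  'd'
  18  s[18:],s[9:]  2  'dc'
  19  s[9:],s[8:]  1  'd'

[0, 3, 2, 3, 3, 1, 1, 2, 2, 0, 4, 0, 1, 1, 1, 0, 1, 1, 2, 1]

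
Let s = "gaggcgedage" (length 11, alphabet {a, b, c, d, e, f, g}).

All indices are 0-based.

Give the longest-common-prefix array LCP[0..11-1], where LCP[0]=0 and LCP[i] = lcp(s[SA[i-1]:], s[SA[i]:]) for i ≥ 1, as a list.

rank | idx | suffix
   0 |   8 | age
   1 |   1 | aggcgedage
   2 |   4 | cgedage
   3 |   7 | dage
   4 |  10 | e
   5 |   6 | edage
   6 |   0 | gaggcgedage
   7 |   3 | gcgedage
   8 |   9 | ge
   9 |   5 | gedage
  10 |   2 | ggcgedage

SA = [8, 1, 4, 7, 10, 6, 0, 3, 9, 5, 2]
[i] adj suffixes → lcp
  [1] 8/1 → 2 ('ag')
  [2] 1/4 → 0 ('')
  [3] 4/7 → 0 ('')
  [4] 7/10 → 0 ('')
  [5] 10/6 → 1 ('e')
  [6] 6/0 → 0 ('')
  [7] 0/3 → 1 ('g')
  [8] 3/9 → 1 ('g')
  [9] 9/5 → 2 ('ge')
  [10] 5/2 → 1 ('g')

[0, 2, 0, 0, 0, 1, 0, 1, 1, 2, 1]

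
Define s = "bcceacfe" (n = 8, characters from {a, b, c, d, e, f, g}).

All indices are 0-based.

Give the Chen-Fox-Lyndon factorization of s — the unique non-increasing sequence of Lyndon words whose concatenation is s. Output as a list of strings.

emit factor 1: 'bcce' (i=0, period=4)
emit factor 2: 'acfe' (i=4, period=4)

["bcce", "acfe"]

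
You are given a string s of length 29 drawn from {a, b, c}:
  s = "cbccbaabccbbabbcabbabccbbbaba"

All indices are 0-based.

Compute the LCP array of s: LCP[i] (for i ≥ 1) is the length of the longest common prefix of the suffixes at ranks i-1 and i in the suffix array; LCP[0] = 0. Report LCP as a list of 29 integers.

rank | idx | suffix
   0 |  28 | a
   1 |   5 | aabccbbabbcabbabccbbbaba
   2 |  26 | aba
   3 |  16 | abbabccbbbaba
   4 |  12 | abbcabbabccbbbaba
   5 |   6 | abccbbabbcabbabccbbbaba
   6 |  19 | abccbbbaba
   7 |  27 | ba
   8 |   4 | baabccbbabbcabbabccbbbaba
   9 |  25 | baba
  10 |  11 | babbcabbabccbbbaba
  11 |  18 | babccbbbaba
  12 |  24 | bbaba
  13 |  10 | bbabbcabbabccbbbaba
  14 |  17 | bbabccbbbaba
  15 |  23 | bbbaba
  16 |  13 | bbcabbabccbbbaba
  17 |  14 | bcabbabccbbbaba
  18 |   1 | bccbaabccbbabbcabbabccbbbaba
  19 |   7 | bccbbabbcabbabccbbbaba
  20 |  20 | bccbbbaba
  21 |  15 | cabbabccbbbaba
  22 |   3 | cbaabccbbabbcabbabccbbbaba
  23 |   9 | cbbabbcabbabccbbbaba
  24 |  22 | cbbbaba
  25 |   0 | cbccbaabccbbabbcabbabccbbbaba
  26 |   2 | ccbaabccbbabbcabbabccbbbaba
  27 |   8 | ccbbabbcabbabccbbbaba
  28 |  21 | ccbbbaba

SA = [28, 5, 26, 16, 12, 6, 19, 27, 4, 25, 11, 18, 24, 10, 17, 23, 13, 14, 1, 7, 20, 15, 3, 9, 22, 0, 2, 8, 21]
rank  pair      lcp
   1  s[28:],s[5:]  1  'a'
   2  s[5:],s[26:]  1  'a'
   3  s[26:],s[16:]  2  'ab'
   4  s[16:],s[12:]  3  'abb'
   5  s[12:],s[6:]  2  'ab'
   6  s[6:],s[19:]  6  'abccbb'
   7  s[19:],s[27:]  0  ''
   8  s[27:],s[4:]  2  'ba'
   9  s[4:],s[25:]  2  'ba'
  10  s[25:],s[11:]  3  'bab'
  11  s[11:],s[18:]  3  'bab'
  12  s[18:],s[24:]  1  'b'
  13  s[24:],s[10:]  4  'bbab'
  14  s[10:],s[17:]  4  'bbab'
  15  s[17:],s[23:]  2  'bb'
  16  s[23:],s[13:]  2  'bb'
  17  s[13:],s[14:]  1  'b'
  18  s[14:],s[1:]  2  'bc'
  19  s[1:],s[7:]  4  'bccb'
  20  s[7:],s[20:]  5  'bccbb'
  21  s[20:],s[15:]  0  ''
  22  s[15:],s[3:]  1  'c'
  23  s[3:],s[9:]  2  'cb'
  24  s[9:],s[22:]  3  'cbb'
  25  s[22:],s[0:]  2  'cb'
  26  s[0:],s[2:]  1  'c'
  27  s[2:],s[8:]  3  'ccb'
  28  s[8:],s[21:]  4  'ccbb'

[0, 1, 1, 2, 3, 2, 6, 0, 2, 2, 3, 3, 1, 4, 4, 2, 2, 1, 2, 4, 5, 0, 1, 2, 3, 2, 1, 3, 4]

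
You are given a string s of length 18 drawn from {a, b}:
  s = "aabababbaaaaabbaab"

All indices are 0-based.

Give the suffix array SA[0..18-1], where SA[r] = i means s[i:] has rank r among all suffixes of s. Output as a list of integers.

[8, 9, 10, 15, 0, 11, 16, 1, 3, 5, 12, 17, 7, 14, 2, 4, 6, 13]

sorted suffixes:
  #0 SA[0]=8  'aaaaabbaab'
  #1 SA[1]=9  'aaaabbaab'
  #2 SA[2]=10  'aaabbaab'
  #3 SA[3]=15  'aab'
  #4 SA[4]=0  'aabababbaaaaabbaab'
  #5 SA[5]=11  'aabbaab'
  #6 SA[6]=16  'ab'
  #7 SA[7]=1  'abababbaaaaabbaab'
  #8 SA[8]=3  'ababbaaaaabbaab'
  #9 SA[9]=5  'abbaaaaabbaab'
  #10 SA[10]=12  'abbaab'
  #11 SA[11]=17  'b'
  #12 SA[12]=7  'baaaaabbaab'
  #13 SA[13]=14  'baab'
  #14 SA[14]=2  'bababbaaaaabbaab'
  #15 SA[15]=4  'babbaaaaabbaab'
  #16 SA[16]=6  'bbaaaaabbaab'
  #17 SA[17]=13  'bbaab'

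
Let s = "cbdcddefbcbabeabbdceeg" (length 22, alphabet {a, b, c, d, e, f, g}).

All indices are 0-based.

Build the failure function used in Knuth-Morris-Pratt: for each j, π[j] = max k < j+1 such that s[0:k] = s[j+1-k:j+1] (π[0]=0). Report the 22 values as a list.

π[0] = 0
j=1 s[j]='b': π[1]=0 (border '')
j=2 s[j]='d': π[2]=0 (border '')
j=3 s[j]='c': π[3]=1 (border 'c')
j=4 s[j]='d': k: 1→0; π[4]=0 (border '')
j=5 s[j]='d': π[5]=0 (border '')
j=6 s[j]='e': π[6]=0 (border '')
j=7 s[j]='f': π[7]=0 (border '')
j=8 s[j]='b': π[8]=0 (border '')
j=9 s[j]='c': π[9]=1 (border 'c')
j=10 s[j]='b': π[10]=2 (border 'cb')
j=11 s[j]='a': k: 2→0; π[11]=0 (border '')
j=12 s[j]='b': π[12]=0 (border '')
j=13 s[j]='e': π[13]=0 (border '')
j=14 s[j]='a': π[14]=0 (border '')
j=15 s[j]='b': π[15]=0 (border '')
j=16 s[j]='b': π[16]=0 (border '')
j=17 s[j]='d': π[17]=0 (border '')
j=18 s[j]='c': π[18]=1 (border 'c')
j=19 s[j]='e': k: 1→0; π[19]=0 (border '')
j=20 s[j]='e': π[20]=0 (border '')
j=21 s[j]='g': π[21]=0 (border '')

[0, 0, 0, 1, 0, 0, 0, 0, 0, 1, 2, 0, 0, 0, 0, 0, 0, 0, 1, 0, 0, 0]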